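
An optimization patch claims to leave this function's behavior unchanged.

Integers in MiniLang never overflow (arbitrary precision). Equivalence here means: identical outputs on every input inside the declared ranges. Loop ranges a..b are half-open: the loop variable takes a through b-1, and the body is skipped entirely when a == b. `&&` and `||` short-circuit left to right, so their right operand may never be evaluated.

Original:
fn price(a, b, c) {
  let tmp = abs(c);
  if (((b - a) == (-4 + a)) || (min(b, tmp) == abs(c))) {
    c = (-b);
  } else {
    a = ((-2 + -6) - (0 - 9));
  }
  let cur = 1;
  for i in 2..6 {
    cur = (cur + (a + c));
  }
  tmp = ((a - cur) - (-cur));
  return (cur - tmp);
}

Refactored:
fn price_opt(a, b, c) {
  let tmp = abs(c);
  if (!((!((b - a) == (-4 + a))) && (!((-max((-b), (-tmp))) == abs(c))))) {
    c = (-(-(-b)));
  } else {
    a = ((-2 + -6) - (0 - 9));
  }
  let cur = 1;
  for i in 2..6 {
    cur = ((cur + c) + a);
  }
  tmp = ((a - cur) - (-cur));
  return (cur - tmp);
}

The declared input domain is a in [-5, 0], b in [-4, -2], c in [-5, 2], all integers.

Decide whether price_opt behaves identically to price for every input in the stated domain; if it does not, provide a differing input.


Comparing the listings, the differences include: min/max/abs usage differs, and boolean connective usage differs.
Tracing a=0, b=-3, c=-5: price: tmp=5, then (((b - a) == (-4 + a)) || (min(b, tmp) == abs(c))) is false, then a=1, then cur=1, then (i=2), then cur=-3, then (i=3), then cur=-7, then (i=4), then cur=-11, then (i=5), then cur=-15, then tmp=1, then returns -16 | price_opt: tmp=5, then (!((!((b - a) == (-4 + a))) && (!((-max((-b), (-tmp))) == abs(c))))) is false, then a=1, then cur=1, then (i=2), then cur=-3, then (i=3), then cur=-7, then (i=4), then cur=-11, then (i=5), then cur=-15, then tmp=1, then returns -16 — matching result -16.
Every one of the 144 inputs gives matching results.
verdict: equivalent


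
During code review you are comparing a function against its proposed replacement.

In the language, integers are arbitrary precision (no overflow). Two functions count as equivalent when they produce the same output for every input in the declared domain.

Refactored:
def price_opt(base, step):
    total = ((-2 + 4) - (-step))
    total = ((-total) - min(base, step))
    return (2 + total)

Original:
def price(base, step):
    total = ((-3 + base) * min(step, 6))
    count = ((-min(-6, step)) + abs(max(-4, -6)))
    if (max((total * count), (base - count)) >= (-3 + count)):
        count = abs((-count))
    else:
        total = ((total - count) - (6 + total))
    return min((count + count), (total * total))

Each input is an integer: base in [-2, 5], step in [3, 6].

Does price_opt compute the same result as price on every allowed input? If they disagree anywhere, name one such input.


Run the pair on base=-2, step=3.
price: total := -15 | count := 10 | (max((total * count), (base - count)) >= (-3 + count)): false | total := -16 | result 20
price_opt: total := 5 | total := -3 | result -1
20 != -1, so the rewrite changes behavior.
verdict: not equivalent; witness: base=-2, step=3


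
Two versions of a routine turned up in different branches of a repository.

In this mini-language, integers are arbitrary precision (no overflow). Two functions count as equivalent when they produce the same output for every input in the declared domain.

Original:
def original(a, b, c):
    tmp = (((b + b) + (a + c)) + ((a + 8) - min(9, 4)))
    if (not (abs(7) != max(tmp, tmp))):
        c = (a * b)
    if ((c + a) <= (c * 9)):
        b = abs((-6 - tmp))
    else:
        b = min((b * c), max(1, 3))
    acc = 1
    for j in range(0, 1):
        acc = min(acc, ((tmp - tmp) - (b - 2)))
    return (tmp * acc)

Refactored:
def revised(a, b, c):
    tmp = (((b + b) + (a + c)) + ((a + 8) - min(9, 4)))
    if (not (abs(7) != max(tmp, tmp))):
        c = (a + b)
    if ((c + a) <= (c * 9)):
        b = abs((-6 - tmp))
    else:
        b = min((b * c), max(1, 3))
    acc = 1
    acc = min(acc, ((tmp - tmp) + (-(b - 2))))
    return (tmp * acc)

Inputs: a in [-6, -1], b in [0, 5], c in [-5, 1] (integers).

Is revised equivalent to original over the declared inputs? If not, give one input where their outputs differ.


Consider the input a=-4, b=5, c=1.
original: tmp := 7 | (not (abs(7) != max(tmp, tmp))): true | c := -20 | ((c + a) <= (c * 9)): false | b := -100 | acc := 1 | iter j=0: | acc := 1 | result 7
revised: tmp := 7 | (not (abs(7) != max(tmp, tmp))): true | c := 1 | ((c + a) <= (c * 9)): true | b := 13 | acc := 1 | acc := -11 | result -77
7 vs -77 — the two versions disagree here.
verdict: not equivalent; witness: a=-4, b=5, c=1


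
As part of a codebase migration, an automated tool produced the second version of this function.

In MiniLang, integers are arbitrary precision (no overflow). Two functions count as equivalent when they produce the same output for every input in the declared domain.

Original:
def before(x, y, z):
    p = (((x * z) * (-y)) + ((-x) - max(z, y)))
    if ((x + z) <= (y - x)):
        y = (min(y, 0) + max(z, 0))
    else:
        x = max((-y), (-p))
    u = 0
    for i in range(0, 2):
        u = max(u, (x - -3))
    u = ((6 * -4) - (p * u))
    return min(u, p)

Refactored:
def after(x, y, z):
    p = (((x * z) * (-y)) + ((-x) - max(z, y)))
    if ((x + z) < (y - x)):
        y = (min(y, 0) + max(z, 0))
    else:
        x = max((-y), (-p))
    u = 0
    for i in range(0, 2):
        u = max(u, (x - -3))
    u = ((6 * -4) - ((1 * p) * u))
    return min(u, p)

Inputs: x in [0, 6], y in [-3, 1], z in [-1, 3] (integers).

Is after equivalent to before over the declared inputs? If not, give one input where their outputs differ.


At x=0, y=-1, z=-1: before gives -27, after gives -28.
verdict: not equivalent; witness: x=0, y=-1, z=-1


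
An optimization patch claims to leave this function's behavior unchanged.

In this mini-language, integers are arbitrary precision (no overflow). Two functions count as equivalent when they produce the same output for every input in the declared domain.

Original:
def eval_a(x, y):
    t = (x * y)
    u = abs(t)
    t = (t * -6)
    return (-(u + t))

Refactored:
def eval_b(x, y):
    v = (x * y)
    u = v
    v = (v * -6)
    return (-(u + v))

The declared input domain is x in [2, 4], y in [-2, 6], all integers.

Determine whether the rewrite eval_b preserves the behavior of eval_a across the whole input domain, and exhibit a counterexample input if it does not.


Run the pair on x=2, y=-2.
eval_a: t=-4, then u=4, then t=24, then returns -28
eval_b: v=-4, then u=-4, then v=24, then returns -20
-28 against -20: the behavior changed.
verdict: not equivalent; witness: x=2, y=-2


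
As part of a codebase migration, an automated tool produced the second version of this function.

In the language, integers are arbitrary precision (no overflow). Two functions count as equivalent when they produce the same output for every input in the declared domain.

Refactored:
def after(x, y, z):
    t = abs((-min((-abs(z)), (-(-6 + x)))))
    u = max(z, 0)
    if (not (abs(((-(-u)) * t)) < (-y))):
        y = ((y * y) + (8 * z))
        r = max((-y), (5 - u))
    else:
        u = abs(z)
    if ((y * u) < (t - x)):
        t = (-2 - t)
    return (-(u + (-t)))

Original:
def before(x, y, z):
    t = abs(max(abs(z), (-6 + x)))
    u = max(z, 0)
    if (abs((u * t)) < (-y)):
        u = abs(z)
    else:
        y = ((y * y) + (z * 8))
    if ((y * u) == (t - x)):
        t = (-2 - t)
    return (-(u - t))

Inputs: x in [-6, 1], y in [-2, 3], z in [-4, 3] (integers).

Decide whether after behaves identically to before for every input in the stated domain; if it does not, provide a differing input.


Consider the input x=-6, y=-2, z=-4.
before: t becomes 4; next u becomes 0; next (abs((u * t)) < (-y)) evaluates to true; next u becomes 4; next ((y * u) == (t - x)) evaluates to false; next final value 0
after: t becomes 4; next u becomes 0; next (not (abs(((-(-u)) * t)) < (-y))) evaluates to false; next u becomes 4; next ((y * u) < (t - x)) evaluates to true; next t becomes -6; next final value -10
0 vs -10 — the two versions disagree here.
verdict: not equivalent; witness: x=-6, y=-2, z=-4


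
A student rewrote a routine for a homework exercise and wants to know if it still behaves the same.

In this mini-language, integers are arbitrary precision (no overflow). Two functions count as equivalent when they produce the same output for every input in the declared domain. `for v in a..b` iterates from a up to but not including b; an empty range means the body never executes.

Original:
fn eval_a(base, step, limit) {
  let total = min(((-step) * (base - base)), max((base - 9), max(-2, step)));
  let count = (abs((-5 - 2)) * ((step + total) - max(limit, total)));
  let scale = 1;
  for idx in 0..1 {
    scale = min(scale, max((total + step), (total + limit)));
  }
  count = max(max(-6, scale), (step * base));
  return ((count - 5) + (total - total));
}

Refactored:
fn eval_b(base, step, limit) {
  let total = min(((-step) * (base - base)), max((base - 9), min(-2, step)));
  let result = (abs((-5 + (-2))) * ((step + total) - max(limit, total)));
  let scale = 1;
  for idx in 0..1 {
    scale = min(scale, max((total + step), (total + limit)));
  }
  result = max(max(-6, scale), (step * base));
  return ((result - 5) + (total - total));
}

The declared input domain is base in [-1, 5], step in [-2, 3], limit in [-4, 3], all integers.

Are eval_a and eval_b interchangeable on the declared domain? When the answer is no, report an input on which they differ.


The rewrite breaks on base=-1, step=0, limit=1, where the results are -4 and -5.
eval_a: total := 0 | count := -7 | scale := 1 | iter idx=0: | scale := 1 | count := 1 | result -4
eval_b: total := -2 | result := -21 | scale := 1 | iter idx=0: | scale := -1 | result := 0 | result -5
verdict: not equivalent; witness: base=-1, step=0, limit=1


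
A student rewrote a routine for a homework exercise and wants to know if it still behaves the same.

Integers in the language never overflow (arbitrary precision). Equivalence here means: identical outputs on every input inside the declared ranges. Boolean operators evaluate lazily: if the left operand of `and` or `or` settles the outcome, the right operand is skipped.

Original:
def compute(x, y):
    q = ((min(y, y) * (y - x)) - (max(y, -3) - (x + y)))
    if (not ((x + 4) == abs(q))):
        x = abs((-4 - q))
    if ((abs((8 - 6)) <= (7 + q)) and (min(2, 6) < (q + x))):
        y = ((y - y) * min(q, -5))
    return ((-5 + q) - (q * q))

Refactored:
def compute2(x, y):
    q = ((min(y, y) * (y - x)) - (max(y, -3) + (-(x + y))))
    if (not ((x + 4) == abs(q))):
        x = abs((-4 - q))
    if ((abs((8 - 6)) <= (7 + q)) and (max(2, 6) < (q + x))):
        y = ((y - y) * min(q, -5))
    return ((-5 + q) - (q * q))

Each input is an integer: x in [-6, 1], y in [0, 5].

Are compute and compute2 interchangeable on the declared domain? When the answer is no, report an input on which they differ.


The edit looks behavioral (`min(2, 6)` became `max(2, 6)`), but over these ranges it never changes the outcome; all 48 inputs agree.
verdict: equivalent


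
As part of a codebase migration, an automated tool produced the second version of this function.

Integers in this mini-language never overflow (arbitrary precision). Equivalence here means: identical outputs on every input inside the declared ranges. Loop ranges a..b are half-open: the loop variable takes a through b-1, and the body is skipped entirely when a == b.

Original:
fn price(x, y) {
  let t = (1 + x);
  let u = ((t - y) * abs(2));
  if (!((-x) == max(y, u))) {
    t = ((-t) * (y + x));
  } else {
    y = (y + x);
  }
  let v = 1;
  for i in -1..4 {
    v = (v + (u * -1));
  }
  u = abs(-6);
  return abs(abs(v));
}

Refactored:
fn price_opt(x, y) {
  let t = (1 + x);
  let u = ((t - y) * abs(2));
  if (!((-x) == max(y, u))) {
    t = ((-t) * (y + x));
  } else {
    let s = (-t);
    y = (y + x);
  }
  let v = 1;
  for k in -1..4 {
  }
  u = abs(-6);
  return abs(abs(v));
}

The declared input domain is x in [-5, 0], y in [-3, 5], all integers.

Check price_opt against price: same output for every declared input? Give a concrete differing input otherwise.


Consider the input x=-5, y=-3.
price: t=-4, then u=-2, then (!((-x) == max(y, u))) is true, then t=-32, then v=1, then (i=-1), then v=3, then (i=0), then v=5, then (i=1), then v=7, then (i=2), then v=9, then (i=3), then v=11, then u=6, then returns 11
price_opt: t=-4, then u=-2, then (!((-x) == max(y, u))) is true, then t=-32, then v=1, then (k=-1), then (k=0), then (k=1), then (k=2), then (k=3), then u=6, then returns 1
11 != 1, so the rewrite changes behavior.
verdict: not equivalent; witness: x=-5, y=-3


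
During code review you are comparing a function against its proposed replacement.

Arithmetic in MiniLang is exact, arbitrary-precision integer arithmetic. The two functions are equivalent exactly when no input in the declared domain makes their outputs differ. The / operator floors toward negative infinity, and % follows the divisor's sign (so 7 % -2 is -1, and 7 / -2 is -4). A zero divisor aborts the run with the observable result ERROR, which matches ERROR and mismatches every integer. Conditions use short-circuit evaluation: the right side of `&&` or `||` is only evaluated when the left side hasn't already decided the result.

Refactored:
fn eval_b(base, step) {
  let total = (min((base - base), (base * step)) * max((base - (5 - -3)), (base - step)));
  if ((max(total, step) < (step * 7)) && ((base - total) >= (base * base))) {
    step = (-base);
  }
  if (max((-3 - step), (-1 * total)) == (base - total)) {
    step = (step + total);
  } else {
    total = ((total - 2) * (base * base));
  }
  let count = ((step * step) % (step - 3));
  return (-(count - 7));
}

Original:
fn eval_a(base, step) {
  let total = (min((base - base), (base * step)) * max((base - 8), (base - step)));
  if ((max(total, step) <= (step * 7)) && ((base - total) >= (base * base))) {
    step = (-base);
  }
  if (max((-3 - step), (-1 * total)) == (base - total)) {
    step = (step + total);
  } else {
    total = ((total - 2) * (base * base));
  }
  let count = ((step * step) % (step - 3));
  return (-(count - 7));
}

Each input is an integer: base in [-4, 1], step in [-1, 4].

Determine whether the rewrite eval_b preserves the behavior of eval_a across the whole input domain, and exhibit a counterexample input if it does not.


The rewrite breaks on base=1, step=0, where the results are 10 and 7.
eval_a: total = 0; ((max(total, step) <= (step * 7)) && ((base - total) >= (base * base))) -> true; step = -1; (max((-3 - step), (-1 * total)) == (base - total)) -> false; total = -2; count = -3; return 10
eval_b: total = 0; ((max(total, step) < (step * 7)) && ((base - total) >= (base * base))) -> false; (max((-3 - step), (-1 * total)) == (base - total)) -> false; total = -2; count = 0; return 7
verdict: not equivalent; witness: base=1, step=0


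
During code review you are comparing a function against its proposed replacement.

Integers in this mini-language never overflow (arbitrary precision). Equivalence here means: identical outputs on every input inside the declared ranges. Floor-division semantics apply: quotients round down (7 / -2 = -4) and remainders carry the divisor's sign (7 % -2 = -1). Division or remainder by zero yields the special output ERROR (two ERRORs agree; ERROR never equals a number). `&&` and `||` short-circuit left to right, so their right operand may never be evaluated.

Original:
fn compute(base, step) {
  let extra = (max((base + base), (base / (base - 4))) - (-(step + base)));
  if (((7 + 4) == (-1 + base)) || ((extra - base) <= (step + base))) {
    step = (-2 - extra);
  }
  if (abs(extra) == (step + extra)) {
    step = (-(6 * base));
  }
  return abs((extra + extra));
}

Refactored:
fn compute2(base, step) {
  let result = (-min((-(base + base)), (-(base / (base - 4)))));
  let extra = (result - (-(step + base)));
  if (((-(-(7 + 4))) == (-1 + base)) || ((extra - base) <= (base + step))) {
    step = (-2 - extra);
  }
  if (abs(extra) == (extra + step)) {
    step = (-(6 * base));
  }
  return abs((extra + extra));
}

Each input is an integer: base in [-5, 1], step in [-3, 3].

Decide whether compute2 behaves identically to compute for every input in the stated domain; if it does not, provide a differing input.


Equivalent — the differences include statement counts differ; also local variable names differ; also min/max/abs usage differs, yet no declared input distinguishes the two.
Tracing base=-3, step=2: compute: extra becomes -1; next (((7 + 4) == (-1 + base)) || ((extra - base) <= (step + base))) evaluates to false; next (abs(extra) == (step + extra)) evaluates to true; next step becomes 18; next final value 2 | compute2: result becomes 0; next extra becomes -1; next (((-(-(7 + 4))) == (-1 + base)) || ((extra - base) <= (base + step))) evaluates to false; next (abs(extra) == (extra + step)) evaluates to true; next step becomes 18; next final value 2 — matching result 2.
Checked all 49 inputs in the declared domain: the outputs agree on every one.
verdict: equivalent


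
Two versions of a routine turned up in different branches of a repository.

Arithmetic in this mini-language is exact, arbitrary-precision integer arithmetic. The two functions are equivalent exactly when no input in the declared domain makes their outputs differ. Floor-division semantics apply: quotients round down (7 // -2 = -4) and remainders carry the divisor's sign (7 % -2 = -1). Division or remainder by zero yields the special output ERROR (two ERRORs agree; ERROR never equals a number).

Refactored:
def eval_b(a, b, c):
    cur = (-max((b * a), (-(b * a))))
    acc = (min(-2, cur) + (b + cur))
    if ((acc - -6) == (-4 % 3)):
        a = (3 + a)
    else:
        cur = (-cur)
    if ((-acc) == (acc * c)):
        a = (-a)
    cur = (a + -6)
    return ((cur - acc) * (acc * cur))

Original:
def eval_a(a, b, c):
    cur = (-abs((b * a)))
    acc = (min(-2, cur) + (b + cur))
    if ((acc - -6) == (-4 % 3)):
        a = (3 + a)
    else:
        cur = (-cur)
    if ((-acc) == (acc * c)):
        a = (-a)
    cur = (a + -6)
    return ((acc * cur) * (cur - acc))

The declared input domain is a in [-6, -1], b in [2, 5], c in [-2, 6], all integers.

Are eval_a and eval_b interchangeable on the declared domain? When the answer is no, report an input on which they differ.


Comparing the listings, the differences include: arithmetic usage differs, plus min/max/abs usage differs.
Tracing a=-6, b=3, c=-1: eval_a: cur := -18 | acc := -33 | ((acc - -6) == (-4 % 3)): false | cur := 18 | ((-acc) == (acc * c)): true | a := 6 | cur := 0 | result 0 | eval_b: cur := -18 | acc := -33 | ((acc - -6) == (-4 % 3)): false | cur := 18 | ((-acc) == (acc * c)): true | a := 6 | cur := 0 | result 0 — matching result 0.
Across all 216 domain points the two functions coincide.
verdict: equivalent


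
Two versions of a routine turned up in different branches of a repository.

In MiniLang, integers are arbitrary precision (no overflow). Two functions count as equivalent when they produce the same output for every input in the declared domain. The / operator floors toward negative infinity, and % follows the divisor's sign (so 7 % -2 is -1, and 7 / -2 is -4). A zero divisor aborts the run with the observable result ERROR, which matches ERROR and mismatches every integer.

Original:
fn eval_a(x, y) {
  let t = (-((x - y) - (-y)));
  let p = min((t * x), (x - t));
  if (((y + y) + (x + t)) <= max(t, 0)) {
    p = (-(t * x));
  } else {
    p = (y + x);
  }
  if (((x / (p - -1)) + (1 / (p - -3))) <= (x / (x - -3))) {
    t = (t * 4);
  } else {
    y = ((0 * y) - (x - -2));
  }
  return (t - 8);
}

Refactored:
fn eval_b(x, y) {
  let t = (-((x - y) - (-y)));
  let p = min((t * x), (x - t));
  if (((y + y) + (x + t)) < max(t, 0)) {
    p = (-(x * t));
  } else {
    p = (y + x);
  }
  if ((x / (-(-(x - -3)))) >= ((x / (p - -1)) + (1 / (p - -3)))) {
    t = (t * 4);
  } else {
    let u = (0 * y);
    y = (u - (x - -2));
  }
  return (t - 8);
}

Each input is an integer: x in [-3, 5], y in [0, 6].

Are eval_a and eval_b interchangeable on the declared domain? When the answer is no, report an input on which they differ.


Not equivalent: x=-2, y=1 separates them (-6 vs ERROR).
eval_a: t=2, then p=-4, then (((y + y) + (x + t)) <= max(t, 0)) is true, then p=4, then (((x / (p - -1)) + (1 / (p - -3))) <= (x / (x - -3))) is false, then y=0, then returns -6
eval_b: t=2, then p=-4, then (((y + y) + (x + t)) < max(t, 0)) is false, then p=-1, then a zero divisor aborts: ERROR
verdict: not equivalent; witness: x=-2, y=1


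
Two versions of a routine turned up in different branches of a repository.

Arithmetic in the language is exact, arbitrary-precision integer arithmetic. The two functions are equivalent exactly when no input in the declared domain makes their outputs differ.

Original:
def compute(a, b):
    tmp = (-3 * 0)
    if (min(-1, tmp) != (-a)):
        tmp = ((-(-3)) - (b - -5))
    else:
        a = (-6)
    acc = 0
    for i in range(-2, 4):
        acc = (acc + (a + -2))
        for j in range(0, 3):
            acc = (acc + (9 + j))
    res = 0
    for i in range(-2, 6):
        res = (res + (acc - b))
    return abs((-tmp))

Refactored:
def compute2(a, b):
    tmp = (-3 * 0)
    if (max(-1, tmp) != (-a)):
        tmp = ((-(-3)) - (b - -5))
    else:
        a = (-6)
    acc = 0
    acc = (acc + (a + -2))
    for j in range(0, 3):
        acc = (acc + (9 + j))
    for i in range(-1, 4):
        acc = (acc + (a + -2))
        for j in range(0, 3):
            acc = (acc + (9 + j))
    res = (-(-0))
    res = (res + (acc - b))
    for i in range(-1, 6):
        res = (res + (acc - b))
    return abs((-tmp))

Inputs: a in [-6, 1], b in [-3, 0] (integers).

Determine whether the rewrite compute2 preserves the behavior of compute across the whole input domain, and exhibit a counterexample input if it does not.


At a=0, b=-3: compute gives 1, compute2 gives 0.
verdict: not equivalent; witness: a=0, b=-3


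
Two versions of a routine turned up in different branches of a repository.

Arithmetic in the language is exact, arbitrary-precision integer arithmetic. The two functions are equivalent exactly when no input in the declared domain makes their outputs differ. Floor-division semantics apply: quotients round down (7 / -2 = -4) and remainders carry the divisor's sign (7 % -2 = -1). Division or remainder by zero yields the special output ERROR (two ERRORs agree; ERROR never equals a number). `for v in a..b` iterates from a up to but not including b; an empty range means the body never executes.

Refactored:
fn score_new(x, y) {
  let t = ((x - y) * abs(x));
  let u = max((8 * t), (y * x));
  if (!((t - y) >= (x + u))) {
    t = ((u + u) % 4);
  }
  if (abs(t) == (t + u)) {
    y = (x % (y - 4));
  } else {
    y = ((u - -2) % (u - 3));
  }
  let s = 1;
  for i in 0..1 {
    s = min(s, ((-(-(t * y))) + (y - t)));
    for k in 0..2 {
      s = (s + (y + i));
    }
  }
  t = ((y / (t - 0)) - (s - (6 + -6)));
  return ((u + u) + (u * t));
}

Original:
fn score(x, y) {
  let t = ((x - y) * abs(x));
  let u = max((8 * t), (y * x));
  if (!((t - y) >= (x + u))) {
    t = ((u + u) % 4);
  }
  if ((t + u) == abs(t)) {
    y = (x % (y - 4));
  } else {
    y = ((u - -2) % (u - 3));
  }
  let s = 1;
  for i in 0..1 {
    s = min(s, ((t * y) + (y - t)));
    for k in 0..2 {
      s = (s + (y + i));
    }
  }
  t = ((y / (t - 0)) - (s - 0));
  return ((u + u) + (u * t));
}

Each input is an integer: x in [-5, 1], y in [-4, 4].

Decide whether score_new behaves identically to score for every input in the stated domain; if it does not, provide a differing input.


Equivalent — the differences include arithmetic usage differs, and constant usage differs, yet no declared input distinguishes the two.
As a probe, take x=0, y=-3: score runs t := 0 | u := 0 | (!((t - y) >= (x + u))): false | ((t + u) == abs(t)): true | y := 0 | s := 1 | iter i=0: | s := 0 | iter k=0: | s := 0 | iter k=1: | s := 0 | divide-by-zero, output ERROR; score_new runs t := 0 | u := 0 | (!((t - y) >= (x + u))): false | (abs(t) == (t + u)): true | y := 0 | s := 1 | iter i=0: | s := 0 | iter k=0: | s := 0 | iter k=1: | s := 0 | divide-by-zero, output ERROR; both end at ERROR.
Sweeping the whole domain (63 inputs) finds no disagreement.
verdict: equivalent


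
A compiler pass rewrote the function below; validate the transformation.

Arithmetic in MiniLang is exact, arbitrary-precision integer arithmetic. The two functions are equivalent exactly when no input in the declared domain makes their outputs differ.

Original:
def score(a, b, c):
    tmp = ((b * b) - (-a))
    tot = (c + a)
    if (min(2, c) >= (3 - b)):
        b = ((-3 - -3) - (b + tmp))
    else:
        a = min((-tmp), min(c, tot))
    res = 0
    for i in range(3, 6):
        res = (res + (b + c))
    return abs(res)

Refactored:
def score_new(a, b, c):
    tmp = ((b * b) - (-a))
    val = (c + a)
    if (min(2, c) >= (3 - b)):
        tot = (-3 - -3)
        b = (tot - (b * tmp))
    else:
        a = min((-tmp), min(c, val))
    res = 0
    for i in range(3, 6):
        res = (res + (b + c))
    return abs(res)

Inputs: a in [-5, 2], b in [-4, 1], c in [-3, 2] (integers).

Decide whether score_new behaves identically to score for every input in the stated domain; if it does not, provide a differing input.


Evaluate both at a=-5, b=1, c=2.
score: tmp=-4, then tot=-3, then (min(2, c) >= (3 - b)) is true, then b=3, then res=0, then (i=3), then res=5, then (i=4), then res=10, then (i=5), then res=15, then returns 15
score_new: tmp=-4, then val=-3, then (min(2, c) >= (3 - b)) is true, then tot=0, then b=4, then res=0, then (i=3), then res=6, then (i=4), then res=12, then (i=5), then res=18, then returns 18
15 against 18: the behavior changed.
verdict: not equivalent; witness: a=-5, b=1, c=2


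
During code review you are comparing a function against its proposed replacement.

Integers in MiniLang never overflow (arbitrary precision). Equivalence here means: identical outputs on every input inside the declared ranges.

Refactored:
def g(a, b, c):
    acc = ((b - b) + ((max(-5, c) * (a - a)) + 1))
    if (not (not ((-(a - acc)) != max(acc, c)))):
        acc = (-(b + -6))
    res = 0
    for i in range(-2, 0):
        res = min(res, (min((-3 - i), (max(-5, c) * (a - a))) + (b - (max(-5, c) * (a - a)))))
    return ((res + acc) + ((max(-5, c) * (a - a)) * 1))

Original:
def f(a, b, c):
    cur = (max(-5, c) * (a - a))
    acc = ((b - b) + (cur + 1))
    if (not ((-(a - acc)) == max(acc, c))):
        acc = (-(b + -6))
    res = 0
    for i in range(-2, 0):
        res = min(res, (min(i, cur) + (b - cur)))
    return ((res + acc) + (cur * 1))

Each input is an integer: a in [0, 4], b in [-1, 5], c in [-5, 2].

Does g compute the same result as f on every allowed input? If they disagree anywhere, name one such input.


Equivalent — the differences include comparison usage differs, plus statement counts differ, plus min/max/abs usage differs, plus constant usage differs, plus arithmetic usage differs, plus boolean connective usage differs, plus local variable names differ, yet no declared input distinguishes the two.
Spot check at a=0, b=0, c=-4 — f: cur becomes 0; next acc becomes 1; next (not ((-(a - acc)) == max(acc, c))) evaluates to false; next res becomes 0; next at i=-2:; next res becomes -2; next at i=-1:; next res becomes -2; next final value -1. g: acc becomes 1; next (not (not ((-(a - acc)) != max(acc, c)))) evaluates to false; next res becomes 0; next at i=-2:; next res becomes -1; next at i=-1:; next res becomes -2; next final value -1. Both give -1.
Sweeping the whole domain (280 inputs) finds no disagreement.
verdict: equivalent


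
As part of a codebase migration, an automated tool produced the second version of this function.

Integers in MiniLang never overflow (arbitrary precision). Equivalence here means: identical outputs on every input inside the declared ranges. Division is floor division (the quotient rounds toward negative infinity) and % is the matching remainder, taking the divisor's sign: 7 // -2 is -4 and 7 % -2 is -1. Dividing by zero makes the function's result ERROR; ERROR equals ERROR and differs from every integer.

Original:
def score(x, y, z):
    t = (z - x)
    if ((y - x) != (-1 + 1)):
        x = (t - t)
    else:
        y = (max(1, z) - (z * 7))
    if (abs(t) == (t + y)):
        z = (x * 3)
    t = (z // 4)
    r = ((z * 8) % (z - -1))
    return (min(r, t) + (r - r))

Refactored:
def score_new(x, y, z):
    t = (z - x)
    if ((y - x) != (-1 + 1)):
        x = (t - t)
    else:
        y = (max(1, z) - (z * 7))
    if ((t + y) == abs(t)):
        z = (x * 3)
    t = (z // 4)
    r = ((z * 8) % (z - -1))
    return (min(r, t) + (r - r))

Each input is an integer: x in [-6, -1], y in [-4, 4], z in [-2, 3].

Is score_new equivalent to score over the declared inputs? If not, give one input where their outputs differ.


Comparing the listings, the differences include: same computation, different form.
Spot check at x=-4, y=1, z=-2 — score: t := 2 | ((y - x) != (-1 + 1)): true | x := 0 | (abs(t) == (t + y)): false | t := -1 | r := 0 | result -1. score_new: t := 2 | ((y - x) != (-1 + 1)): true | x := 0 | ((t + y) == abs(t)): false | t := -1 | r := 0 | result -1. Both give -1.
An exhaustive pass over the 324 declared inputs shows identical outputs.
verdict: equivalent


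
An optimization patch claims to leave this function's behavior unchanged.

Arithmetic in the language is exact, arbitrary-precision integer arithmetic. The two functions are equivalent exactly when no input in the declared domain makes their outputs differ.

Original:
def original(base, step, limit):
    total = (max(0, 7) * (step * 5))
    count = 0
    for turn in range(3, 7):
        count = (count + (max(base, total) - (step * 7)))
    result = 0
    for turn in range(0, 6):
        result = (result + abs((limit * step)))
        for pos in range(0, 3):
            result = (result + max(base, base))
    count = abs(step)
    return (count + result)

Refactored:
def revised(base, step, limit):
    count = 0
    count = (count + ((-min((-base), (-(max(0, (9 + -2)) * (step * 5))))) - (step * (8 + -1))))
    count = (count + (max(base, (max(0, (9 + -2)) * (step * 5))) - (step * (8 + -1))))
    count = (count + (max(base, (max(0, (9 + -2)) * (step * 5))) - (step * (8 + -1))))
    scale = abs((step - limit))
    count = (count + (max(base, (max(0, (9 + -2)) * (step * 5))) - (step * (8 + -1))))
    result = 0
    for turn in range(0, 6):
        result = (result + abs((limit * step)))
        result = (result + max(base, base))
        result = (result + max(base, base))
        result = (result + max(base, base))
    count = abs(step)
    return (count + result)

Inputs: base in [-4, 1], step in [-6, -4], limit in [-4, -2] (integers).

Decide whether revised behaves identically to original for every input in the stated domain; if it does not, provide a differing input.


Comparing the listings, the differences include: loop structure differs; also min/max/abs usage differs; also local variable names differ; also arithmetic usage differs; also constant usage differs; also statement counts differ.
One worked example (base=-1, step=-6, limit=-3) — original: total=-210, then count=0, then (turn=3), then count=41, then (turn=4), then count=82, then (turn=5), then count=123, then (turn=6), then count=164, then result=0, then (turn=0), then result=18, then (pos=0), then result=17, then (pos=1), then result=16, then (pos=2), then result=15, then (turn=1), then result=33, then (pos=0), then result=32, then (pos=1), then result=31, then (pos=2), then result=30, then (turn=2), then result=48, then (pos=0), then result=47, then (pos=1), then result=46, then (pos=2), then result=45, then (turn=3), then result=63, then (pos=0), then result=62, then (pos=1), then result=61, then (pos=2), then result=60, then (turn=4), then result=78, then (pos=0), then result=77, then (pos=1), then result=76, then (pos=2), then result=75, then (turn=5), then result=93, then (pos=0), then result=92, then (pos=1), then result=91, then (pos=2), then result=90, then count=6, then returns 96; revised: count=0, then count=41, then count=82, then count=123, then scale=3, then count=164, then result=0, then (turn=0), then result=18, then result=17, then result=16, then result=15, then (turn=1), then result=33, then result=32, then result=31, then result=30, then (turn=2), then result=48, then result=47, then result=46, then result=45, then (turn=3), then result=63, then result=62, then result=61, then result=60, then (turn=4), then result=78, then result=77, then result=76, then result=75, then (turn=5), then result=93, then result=92, then result=91, then result=90, then count=6, then returns 96; agreement on 96.
Checked all 54 inputs in the declared domain: the outputs agree on every one.
verdict: equivalent


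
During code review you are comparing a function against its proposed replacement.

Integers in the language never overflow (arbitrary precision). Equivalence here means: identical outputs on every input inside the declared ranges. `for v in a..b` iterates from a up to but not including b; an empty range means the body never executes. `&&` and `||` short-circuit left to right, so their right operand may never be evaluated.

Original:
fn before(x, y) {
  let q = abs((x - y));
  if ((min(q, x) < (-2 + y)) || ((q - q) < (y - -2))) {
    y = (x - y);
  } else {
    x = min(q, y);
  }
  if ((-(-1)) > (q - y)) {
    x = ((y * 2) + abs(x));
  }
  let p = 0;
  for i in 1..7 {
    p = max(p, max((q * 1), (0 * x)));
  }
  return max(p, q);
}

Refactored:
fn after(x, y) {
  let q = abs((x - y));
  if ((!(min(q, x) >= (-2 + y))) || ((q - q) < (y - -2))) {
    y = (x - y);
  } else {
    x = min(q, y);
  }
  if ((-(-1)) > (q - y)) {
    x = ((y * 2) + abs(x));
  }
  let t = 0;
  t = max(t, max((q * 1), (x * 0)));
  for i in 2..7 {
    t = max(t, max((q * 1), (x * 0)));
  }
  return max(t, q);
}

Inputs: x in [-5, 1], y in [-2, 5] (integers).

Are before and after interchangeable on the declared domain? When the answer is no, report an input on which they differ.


Behavior is preserved: although local variable names differ; boolean connective usage differs; constant usage differs; statement counts differ; min/max/abs usage differs; comparison usage differs; loop structure differs; arithmetic usage differs, the outputs never diverge.
Spot check at x=-4, y=-2 — before: q := 2 | ((min(q, x) < (-2 + y)) || ((q - q) < (y - -2))): false | x := -2 | ((-(-1)) > (q - y)): false | p := 0 | iter i=1: | p := 2 | iter i=2: | p := 2 | iter i=3: | p := 2 | iter i=4: | p := 2 | iter i=5: | p := 2 | iter i=6: | p := 2 | result 2. after: q := 2 | ((!(min(q, x) >= (-2 + y))) || ((q - q) < (y - -2))): false | x := -2 | ((-(-1)) > (q - y)): false | t := 0 | t := 2 | iter i=2: | t := 2 | iter i=3: | t := 2 | iter i=4: | t := 2 | iter i=5: | t := 2 | iter i=6: | t := 2 | result 2. Both give 2.
Sweeping the whole domain (56 inputs) finds no disagreement.
verdict: equivalent


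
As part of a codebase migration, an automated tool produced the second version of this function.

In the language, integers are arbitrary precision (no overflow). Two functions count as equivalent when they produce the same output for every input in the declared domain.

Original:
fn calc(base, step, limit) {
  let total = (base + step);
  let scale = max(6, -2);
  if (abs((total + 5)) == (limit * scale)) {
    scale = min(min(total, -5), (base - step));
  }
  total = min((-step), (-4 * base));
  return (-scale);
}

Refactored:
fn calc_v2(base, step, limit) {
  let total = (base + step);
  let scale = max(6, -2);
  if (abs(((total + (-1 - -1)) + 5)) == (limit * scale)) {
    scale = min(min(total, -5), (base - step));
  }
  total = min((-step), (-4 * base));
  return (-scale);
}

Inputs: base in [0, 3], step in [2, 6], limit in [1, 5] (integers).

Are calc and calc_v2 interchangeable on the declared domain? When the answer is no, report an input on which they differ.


Behavior is preserved: although constant usage differs, plus arithmetic usage differs, the outputs never diverge.
One worked example (base=1, step=2, limit=5) — calc: total := 3 | scale := 6 | (abs((total + 5)) == (limit * scale)): false | total := -4 | result -6; calc_v2: total := 3 | scale := 6 | (abs(((total + (-1 - -1)) + 5)) == (limit * scale)): false | total := -4 | result -6; agreement on -6.
An exhaustive pass over the 100 declared inputs shows identical outputs.
verdict: equivalent


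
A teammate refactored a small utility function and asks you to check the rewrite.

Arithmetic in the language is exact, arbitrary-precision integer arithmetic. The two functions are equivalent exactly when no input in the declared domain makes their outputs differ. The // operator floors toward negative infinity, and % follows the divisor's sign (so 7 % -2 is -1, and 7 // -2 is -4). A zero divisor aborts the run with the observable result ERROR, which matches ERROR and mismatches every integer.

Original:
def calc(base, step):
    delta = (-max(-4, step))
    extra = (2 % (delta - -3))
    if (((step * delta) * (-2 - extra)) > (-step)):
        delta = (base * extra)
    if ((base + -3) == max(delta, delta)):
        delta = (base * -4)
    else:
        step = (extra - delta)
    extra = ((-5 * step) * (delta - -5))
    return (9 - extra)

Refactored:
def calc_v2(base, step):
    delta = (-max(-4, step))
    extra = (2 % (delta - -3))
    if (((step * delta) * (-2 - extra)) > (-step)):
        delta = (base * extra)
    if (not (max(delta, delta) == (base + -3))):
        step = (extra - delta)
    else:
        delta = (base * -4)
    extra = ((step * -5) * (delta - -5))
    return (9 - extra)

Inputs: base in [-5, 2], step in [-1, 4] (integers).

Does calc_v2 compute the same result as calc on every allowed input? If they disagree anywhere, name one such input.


Differences: boolean connective usage differs — yet all 48 inputs agree.
verdict: equivalent


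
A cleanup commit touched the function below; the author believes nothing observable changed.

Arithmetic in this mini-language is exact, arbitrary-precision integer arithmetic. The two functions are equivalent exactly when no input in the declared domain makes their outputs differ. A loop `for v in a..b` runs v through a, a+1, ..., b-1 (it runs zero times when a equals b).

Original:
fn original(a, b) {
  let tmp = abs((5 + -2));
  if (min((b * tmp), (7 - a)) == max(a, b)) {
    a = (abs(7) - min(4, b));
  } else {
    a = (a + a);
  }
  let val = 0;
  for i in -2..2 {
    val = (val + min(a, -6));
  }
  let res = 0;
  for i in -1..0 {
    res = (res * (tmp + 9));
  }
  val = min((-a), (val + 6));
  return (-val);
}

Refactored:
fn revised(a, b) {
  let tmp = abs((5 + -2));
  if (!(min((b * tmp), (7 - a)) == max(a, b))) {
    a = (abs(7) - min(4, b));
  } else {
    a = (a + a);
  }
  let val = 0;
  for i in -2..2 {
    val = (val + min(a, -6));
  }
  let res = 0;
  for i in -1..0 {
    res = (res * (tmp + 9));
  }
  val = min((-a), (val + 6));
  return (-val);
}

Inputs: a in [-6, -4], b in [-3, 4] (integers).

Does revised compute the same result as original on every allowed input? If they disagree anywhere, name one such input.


There is a counterexample at a=-6, b=-3: 42 on one side, 18 on the other.
original: tmp = 3; (min((b * tmp), (7 - a)) == max(a, b)) -> false; a = -12; val = 0; [i=-2]; val = -12; [i=-1]; val = -24; [i=0]; val = -36; [i=1]; val = -48; res = 0; [i=-1]; res = 0; val = -42; return 42
revised: tmp = 3; (!(min((b * tmp), (7 - a)) == max(a, b))) -> true; a = 10; val = 0; [i=-2]; val = -6; [i=-1]; val = -12; [i=0]; val = -18; [i=1]; val = -24; res = 0; [i=-1]; res = 0; val = -18; return 18
verdict: not equivalent; witness: a=-6, b=-3


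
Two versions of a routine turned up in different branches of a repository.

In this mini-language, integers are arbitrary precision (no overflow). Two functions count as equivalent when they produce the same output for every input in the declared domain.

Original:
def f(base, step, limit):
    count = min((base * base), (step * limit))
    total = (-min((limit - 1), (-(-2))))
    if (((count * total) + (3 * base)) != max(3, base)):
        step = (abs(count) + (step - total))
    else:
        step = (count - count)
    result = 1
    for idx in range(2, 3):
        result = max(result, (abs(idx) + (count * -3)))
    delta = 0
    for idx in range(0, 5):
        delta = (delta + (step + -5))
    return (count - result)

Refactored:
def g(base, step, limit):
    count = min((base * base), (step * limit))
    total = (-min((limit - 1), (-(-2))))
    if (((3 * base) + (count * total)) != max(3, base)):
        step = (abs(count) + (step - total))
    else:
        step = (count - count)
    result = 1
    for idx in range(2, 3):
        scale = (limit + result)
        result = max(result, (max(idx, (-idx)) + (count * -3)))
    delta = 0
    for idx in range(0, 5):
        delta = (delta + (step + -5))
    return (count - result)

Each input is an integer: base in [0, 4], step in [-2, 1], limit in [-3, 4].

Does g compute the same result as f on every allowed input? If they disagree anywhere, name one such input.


This is a faithful refactor — local variable names differ, plus min/max/abs usage differs, plus statement counts differ, plus arithmetic usage differs, but the computed results match everywhere.
One worked example (base=4, step=-2, limit=-3) — f: count := 6 | total := 4 | (((count * total) + (3 * base)) != max(3, base)): true | step := 0 | result := 1 | iter idx=2: | result := 1 | delta := 0 | iter idx=0: | delta := -5 | iter idx=1: | delta := -10 | iter idx=2: | delta := -15 | iter idx=3: | delta := -20 | iter idx=4: | delta := -25 | result 5; g: count := 6 | total := 4 | (((3 * base) + (count * total)) != max(3, base)): true | step := 0 | result := 1 | iter idx=2: | scale := -2 | result := 1 | delta := 0 | iter idx=0: | delta := -5 | iter idx=1: | delta := -10 | iter idx=2: | delta := -15 | iter idx=3: | delta := -20 | iter idx=4: | delta := -25 | result 5; agreement on 5.
An exhaustive pass over the 160 declared inputs shows identical outputs.
verdict: equivalent
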